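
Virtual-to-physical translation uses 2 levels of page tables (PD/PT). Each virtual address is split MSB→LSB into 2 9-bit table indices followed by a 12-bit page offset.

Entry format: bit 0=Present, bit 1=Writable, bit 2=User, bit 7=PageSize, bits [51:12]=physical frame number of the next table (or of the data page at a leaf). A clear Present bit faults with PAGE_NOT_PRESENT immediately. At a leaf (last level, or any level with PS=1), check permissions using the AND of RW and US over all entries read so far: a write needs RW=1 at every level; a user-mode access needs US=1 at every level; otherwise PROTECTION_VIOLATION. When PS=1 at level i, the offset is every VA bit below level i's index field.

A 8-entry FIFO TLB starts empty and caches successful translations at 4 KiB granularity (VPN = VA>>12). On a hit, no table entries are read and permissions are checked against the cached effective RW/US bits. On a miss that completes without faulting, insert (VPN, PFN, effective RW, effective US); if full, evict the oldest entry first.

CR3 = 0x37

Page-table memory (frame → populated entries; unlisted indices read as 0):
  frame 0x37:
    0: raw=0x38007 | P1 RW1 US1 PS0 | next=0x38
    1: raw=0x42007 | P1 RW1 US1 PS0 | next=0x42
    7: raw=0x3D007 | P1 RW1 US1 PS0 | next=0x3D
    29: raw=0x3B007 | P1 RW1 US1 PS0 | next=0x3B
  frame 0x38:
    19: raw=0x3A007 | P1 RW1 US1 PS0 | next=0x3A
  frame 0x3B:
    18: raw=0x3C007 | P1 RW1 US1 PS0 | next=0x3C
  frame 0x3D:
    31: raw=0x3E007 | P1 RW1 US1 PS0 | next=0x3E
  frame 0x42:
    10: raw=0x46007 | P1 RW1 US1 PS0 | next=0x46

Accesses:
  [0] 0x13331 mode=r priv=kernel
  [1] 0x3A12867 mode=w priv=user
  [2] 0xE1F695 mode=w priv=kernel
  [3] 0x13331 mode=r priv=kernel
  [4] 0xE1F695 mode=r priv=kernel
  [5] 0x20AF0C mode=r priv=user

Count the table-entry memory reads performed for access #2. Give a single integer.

Trace:
#0 VA=0x13331 (r,kernel):
  L0: frame=0x37 idx=0 entry=0x38007 [P=1 RW=1 US=1 PS=0]
  L1: frame=0x38 idx=19 entry=0x3A007 [P=1 RW=1 US=1 PS=0]
  ✓ 0x3A331  — 2 lookups
#1 VA=0x3A12867 (w,user):
  L0: frame=0x37 idx=29 entry=0x3B007 [P=1 RW=1 US=1 PS=0]
  L1: frame=0x3B idx=18 entry=0x3C007 [P=1 RW=1 US=1 PS=0]
  ✓ 0x3C867  — 2 lookups
#2 VA=0xE1F695 (w,kernel):
  L0: frame=0x37 idx=7 entry=0x3D007 [P=1 RW=1 US=1 PS=0]
  L1: frame=0x3D idx=31 entry=0x3E007 [P=1 RW=1 US=1 PS=0]
  ✓ 0x3E695  — 2 lookups
#3 VA=0x13331 (r,kernel):
  TLB hit vpn=0x13 → PA=0x3A331
#4 VA=0xE1F695 (r,kernel):
  TLB hit vpn=0xE1F → PA=0x3E695
#5 VA=0x20AF0C (r,user):
  L0: frame=0x37 idx=1 entry=0x42007 [P=1 RW=1 US=1 PS=0]
  L1: frame=0x42 idx=10 entry=0x46007 [P=1 RW=1 US=1 PS=0]
  ✓ 0x46F0C  — 2 lookups

Entries read for #2: 2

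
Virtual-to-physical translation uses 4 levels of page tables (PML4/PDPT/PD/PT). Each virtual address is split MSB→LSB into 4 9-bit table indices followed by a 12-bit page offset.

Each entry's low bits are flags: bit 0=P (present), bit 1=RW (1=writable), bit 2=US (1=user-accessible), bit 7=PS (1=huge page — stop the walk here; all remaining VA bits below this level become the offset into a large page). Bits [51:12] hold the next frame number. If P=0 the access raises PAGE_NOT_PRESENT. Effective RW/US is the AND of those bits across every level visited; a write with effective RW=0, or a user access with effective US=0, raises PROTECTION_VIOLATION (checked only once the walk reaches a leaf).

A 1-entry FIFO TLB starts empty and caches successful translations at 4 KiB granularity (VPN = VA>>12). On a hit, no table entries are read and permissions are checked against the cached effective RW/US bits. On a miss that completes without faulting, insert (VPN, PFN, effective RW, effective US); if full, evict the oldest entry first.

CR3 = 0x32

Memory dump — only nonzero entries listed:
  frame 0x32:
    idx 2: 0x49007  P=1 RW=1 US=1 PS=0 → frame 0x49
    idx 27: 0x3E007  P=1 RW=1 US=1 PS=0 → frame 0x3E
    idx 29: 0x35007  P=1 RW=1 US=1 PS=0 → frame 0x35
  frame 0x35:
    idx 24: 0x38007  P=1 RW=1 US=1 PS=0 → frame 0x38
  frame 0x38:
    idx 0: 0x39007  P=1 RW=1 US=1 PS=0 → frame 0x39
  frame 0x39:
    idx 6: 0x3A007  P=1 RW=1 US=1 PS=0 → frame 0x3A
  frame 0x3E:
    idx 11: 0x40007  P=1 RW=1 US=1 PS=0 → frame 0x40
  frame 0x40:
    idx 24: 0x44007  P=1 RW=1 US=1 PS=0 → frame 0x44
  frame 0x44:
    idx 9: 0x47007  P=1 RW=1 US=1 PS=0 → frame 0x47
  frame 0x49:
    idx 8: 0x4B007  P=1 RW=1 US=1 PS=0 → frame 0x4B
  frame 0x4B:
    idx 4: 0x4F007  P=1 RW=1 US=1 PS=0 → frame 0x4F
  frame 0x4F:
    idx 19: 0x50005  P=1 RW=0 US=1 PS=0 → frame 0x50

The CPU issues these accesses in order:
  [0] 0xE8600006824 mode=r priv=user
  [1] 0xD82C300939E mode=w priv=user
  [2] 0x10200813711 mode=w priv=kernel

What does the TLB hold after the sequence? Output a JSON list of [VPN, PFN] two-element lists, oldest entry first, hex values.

Per-access translation:
#0 VA=0xE8600006824 (r,user):
  [0] read 0x32 idx=29: raw=0x35007 flags P=1 W=1 U=1 S=0
  [1] read 0x35 idx=24: raw=0x38007 flags P=1 W=1 U=1 S=0
  [2] read 0x38 idx=0: raw=0x39007 flags P=1 W=1 U=1 S=0
  [3] read 0x39 idx=6: raw=0x3A007 flags P=1 W=1 U=1 S=0
  ✓ 0x3A824  — 4 lookups
#1 VA=0xD82C300939E (w,user):
  [0] read 0x32 idx=27: raw=0x3E007 flags P=1 W=1 U=1 S=0
  [1] read 0x3E idx=11: raw=0x40007 flags P=1 W=1 U=1 S=0
  [2] read 0x40 idx=24: raw=0x44007 flags P=1 W=1 U=1 S=0
  [3] read 0x44 idx=9: raw=0x47007 flags P=1 W=1 U=1 S=0
  ✓ 0x4739E  — 4 lookups
#2 VA=0x10200813711 (w,kernel):
  [0] read 0x32 idx=2: raw=0x49007 flags P=1 W=1 U=1 S=0
  [1] read 0x49 idx=8: raw=0x4B007 flags P=1 W=1 U=1 S=0
  [2] read 0x4B idx=4: raw=0x4F007 flags P=1 W=1 U=1 S=0
  [3] read 0x4F idx=19: raw=0x50005 flags P=1 W=0 U=1 S=0
  → PROTECTION_VIOLATION  (4 entries read)

TLB: [["0xD82C3009", "0x47"]]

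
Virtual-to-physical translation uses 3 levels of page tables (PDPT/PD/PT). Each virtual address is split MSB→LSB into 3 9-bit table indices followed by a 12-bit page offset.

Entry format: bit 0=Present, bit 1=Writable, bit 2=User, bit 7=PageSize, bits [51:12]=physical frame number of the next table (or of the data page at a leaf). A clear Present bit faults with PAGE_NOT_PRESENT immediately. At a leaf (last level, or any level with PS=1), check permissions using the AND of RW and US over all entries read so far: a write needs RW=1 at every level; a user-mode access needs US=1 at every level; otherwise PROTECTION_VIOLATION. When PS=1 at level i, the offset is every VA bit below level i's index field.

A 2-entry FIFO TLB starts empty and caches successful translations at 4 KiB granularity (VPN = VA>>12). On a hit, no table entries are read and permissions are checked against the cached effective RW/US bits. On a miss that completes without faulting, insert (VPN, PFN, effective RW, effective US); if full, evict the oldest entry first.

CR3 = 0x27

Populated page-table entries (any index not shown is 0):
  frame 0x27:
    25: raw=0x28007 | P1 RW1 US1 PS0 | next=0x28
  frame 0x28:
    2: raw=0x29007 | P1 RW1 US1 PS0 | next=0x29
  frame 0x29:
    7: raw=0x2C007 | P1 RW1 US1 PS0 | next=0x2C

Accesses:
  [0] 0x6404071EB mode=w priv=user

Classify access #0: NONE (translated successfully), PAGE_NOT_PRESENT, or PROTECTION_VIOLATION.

Trace:
#0 VA=0x6404071EB (w,user):
  [0] read 0x27 idx=25: raw=0x28007 flags P=1 W=1 U=1 S=0
  [1] read 0x28 idx=2: raw=0x29007 flags P=1 W=1 U=1 S=0
  [2] read 0x29 idx=7: raw=0x2C007 flags P=1 W=1 U=1 S=0
  ⇒ phys 0x2C1EB  [3 reads]

Access #0 fault: NONE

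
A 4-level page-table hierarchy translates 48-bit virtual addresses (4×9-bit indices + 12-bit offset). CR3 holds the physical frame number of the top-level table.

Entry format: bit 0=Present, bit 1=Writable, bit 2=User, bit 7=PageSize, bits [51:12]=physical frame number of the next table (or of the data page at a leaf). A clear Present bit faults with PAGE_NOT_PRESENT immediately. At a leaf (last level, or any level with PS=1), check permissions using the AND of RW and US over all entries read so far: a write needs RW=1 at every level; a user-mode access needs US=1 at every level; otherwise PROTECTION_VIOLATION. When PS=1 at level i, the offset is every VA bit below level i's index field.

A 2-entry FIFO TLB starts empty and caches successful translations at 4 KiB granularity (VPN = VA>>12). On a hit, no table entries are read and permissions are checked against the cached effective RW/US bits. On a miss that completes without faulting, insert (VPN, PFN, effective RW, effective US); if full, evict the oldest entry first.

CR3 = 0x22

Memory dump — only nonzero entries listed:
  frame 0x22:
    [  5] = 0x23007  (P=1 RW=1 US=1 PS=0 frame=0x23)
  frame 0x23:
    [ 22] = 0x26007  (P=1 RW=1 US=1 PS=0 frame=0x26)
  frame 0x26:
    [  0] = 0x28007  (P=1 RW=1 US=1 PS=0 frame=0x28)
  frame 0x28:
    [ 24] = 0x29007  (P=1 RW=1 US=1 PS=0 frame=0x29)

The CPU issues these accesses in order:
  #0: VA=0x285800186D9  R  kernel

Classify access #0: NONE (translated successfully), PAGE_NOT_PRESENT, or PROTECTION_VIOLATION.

Trace:
#0 VA=0x285800186D9 (r,kernel):
  [0] read 0x22 idx=5: raw=0x23007 flags P=1 W=1 U=1 S=0
  [1] read 0x23 idx=22: raw=0x26007 flags P=1 W=1 U=1 S=0
  [2] read 0x26 idx=0: raw=0x28007 flags P=1 W=1 U=1 S=0
  [3] read 0x28 idx=24: raw=0x29007 flags P=1 W=1 U=1 S=0
  → PA=0x296D9  (4 entries read)

Access #0 fault: NONE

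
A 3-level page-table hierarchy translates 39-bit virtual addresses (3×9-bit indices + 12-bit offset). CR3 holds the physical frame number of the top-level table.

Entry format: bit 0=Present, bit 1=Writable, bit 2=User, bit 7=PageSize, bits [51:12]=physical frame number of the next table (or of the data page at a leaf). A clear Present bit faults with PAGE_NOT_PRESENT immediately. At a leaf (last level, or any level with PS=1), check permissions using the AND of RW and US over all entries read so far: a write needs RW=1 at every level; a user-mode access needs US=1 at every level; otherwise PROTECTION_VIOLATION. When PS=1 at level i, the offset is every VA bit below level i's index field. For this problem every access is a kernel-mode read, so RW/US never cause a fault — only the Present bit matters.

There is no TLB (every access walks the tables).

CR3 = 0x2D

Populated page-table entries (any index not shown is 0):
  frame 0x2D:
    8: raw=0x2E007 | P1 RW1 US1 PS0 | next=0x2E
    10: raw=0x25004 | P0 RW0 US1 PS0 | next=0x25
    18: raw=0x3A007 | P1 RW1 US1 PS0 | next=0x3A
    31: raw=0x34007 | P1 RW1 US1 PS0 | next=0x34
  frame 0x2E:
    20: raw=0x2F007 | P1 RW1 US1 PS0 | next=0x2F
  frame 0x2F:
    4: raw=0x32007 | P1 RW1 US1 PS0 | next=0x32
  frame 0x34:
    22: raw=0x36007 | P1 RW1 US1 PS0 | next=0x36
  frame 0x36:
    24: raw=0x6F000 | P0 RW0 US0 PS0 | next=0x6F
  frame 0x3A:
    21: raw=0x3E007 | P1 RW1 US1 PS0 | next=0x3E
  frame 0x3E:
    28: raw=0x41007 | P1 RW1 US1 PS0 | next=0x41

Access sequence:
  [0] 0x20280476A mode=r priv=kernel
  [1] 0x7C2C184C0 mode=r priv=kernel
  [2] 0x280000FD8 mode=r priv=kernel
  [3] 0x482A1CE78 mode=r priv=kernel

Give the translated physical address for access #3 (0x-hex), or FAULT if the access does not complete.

Trace:
#0 VA=0x20280476A (r,kernel):
  lvl0: tbl 0x2D, slot 8 ⇒ 0x2E007 (P1/RW1/US1/PS0)
  lvl1: tbl 0x2E, slot 20 ⇒ 0x2F007 (P1/RW1/US1/PS0)
  lvl2: tbl 0x2F, slot 4 ⇒ 0x32007 (P1/RW1/US1/PS0)
  ✓ 0x3276A  — 3 lookups
#1 VA=0x7C2C184C0 (r,kernel):
  lvl0: tbl 0x2D, slot 31 ⇒ 0x34007 (P1/RW1/US1/PS0)
  lvl1: tbl 0x34, slot 22 ⇒ 0x36007 (P1/RW1/US1/PS0)
  lvl2: tbl 0x36, slot 24 ⇒ 0x6F000 (P0/RW0/US0/PS0)
  ✗ PAGE_NOT_PRESENT  [3 reads]
#2 VA=0x280000FD8 (r,kernel):
  lvl0: tbl 0x2D, slot 10 ⇒ 0x25004 (P0/RW0/US1/PS0)
  ✗ PAGE_NOT_PRESENT  [1 reads]
#3 VA=0x482A1CE78 (r,kernel):
  lvl0: tbl 0x2D, slot 18 ⇒ 0x3A007 (P1/RW1/US1/PS0)
  lvl1: tbl 0x3A, slot 21 ⇒ 0x3E007 (P1/RW1/US1/PS0)
  lvl2: tbl 0x3E, slot 28 ⇒ 0x41007 (P1/RW1/US1/PS0)
  ✓ 0x41E78  — 3 lookups

Access #3 PA: 0x41E78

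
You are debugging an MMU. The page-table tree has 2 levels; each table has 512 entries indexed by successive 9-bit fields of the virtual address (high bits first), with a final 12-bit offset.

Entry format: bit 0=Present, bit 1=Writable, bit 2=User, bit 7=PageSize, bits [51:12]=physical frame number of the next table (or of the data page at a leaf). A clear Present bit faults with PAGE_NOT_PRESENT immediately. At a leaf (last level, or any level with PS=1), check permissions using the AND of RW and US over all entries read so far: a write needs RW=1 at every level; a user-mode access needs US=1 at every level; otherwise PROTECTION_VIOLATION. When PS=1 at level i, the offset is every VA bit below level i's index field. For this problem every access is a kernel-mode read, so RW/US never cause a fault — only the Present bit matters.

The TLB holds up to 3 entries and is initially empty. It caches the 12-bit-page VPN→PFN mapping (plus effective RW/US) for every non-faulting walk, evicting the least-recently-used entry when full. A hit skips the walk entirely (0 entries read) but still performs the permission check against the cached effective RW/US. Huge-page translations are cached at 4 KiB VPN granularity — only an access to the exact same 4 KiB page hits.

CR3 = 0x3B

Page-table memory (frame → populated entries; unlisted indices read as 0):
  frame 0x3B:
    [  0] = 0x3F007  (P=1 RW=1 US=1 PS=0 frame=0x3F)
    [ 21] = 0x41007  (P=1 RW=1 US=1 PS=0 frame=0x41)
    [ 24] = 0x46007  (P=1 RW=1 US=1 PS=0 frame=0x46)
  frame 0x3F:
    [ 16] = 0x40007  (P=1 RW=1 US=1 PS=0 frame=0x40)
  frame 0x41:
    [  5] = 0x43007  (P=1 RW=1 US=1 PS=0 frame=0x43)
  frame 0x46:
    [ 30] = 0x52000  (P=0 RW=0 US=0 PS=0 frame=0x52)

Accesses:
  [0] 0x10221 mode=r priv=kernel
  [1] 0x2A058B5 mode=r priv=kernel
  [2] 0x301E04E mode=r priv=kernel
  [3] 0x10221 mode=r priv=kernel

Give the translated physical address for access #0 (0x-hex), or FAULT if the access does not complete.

Per-access translation:
#0 VA=0x10221 (r,kernel):
  L0: frame=0x3B idx=0 entry=0x3F007 [P=1 RW=1 US=1 PS=0]
  L1: frame=0x3F idx=16 entry=0x40007 [P=1 RW=1 US=1 PS=0]
  ⇒ phys 0x40221  [2 reads]
#1 VA=0x2A058B5 (r,kernel):
  L0: frame=0x3B idx=21 entry=0x41007 [P=1 RW=1 US=1 PS=0]
  L1: frame=0x41 idx=5 entry=0x43007 [P=1 RW=1 US=1 PS=0]
  ⇒ phys 0x438B5  [2 reads]
#2 VA=0x301E04E (r,kernel):
  L0: frame=0x3B idx=24 entry=0x46007 [P=1 RW=1 US=1 PS=0]
  L1: frame=0x46 idx=30 entry=0x52000 [P=0 RW=0 US=0 PS=0]
  → PAGE_NOT_PRESENT  (2 entries read)
#3 VA=0x10221 (r,kernel):
  TLB hit vpn=0x10 → PA=0x40221

Access #0 PA: 0x40221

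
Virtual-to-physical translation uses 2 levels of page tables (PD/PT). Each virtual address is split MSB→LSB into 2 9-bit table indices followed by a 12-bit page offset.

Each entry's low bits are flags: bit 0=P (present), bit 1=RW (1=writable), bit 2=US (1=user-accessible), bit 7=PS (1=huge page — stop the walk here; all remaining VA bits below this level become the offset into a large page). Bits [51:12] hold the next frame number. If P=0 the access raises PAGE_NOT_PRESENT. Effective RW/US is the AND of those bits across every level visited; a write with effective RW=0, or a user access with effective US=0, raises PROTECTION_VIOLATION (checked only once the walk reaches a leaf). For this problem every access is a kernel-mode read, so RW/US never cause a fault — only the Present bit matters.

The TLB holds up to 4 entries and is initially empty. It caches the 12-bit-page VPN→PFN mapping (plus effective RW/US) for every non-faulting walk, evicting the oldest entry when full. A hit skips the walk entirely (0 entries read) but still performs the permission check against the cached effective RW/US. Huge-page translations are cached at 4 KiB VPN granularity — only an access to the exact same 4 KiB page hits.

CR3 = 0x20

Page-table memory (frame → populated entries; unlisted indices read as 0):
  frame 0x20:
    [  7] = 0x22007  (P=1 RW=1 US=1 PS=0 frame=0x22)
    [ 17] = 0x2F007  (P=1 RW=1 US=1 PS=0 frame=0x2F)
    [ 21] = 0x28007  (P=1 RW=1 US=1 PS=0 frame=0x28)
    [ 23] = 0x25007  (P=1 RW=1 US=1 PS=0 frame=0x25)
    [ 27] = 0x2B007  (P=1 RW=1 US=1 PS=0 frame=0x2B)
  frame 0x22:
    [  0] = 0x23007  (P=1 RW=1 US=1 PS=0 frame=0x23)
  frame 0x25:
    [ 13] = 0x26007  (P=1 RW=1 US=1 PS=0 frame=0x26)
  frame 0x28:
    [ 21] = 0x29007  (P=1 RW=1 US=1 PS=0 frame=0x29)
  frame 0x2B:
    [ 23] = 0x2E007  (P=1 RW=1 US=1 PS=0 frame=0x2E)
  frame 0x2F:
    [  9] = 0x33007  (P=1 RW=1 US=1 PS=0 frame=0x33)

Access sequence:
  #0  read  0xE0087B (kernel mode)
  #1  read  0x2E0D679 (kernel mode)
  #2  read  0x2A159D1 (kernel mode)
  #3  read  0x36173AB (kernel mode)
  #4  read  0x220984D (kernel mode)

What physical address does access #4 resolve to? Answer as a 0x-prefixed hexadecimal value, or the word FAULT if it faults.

Per-access translation:
#0 VA=0xE0087B (r,kernel):
  lvl0: tbl 0x20, slot 7 ⇒ 0x22007 (P1/RW1/US1/PS0)
  lvl1: tbl 0x22, slot 0 ⇒ 0x23007 (P1/RW1/US1/PS0)
  ✓ 0x2387B  — 2 lookups
#1 VA=0x2E0D679 (r,kernel):
  lvl0: tbl 0x20, slot 23 ⇒ 0x25007 (P1/RW1/US1/PS0)
  lvl1: tbl 0x25, slot 13 ⇒ 0x26007 (P1/RW1/US1/PS0)
  ✓ 0x26679  — 2 lookups
#2 VA=0x2A159D1 (r,kernel):
  lvl0: tbl 0x20, slot 21 ⇒ 0x28007 (P1/RW1/US1/PS0)
  lvl1: tbl 0x28, slot 21 ⇒ 0x29007 (P1/RW1/US1/PS0)
  ✓ 0x299D1  — 2 lookups
#3 VA=0x36173AB (r,kernel):
  lvl0: tbl 0x20, slot 27 ⇒ 0x2B007 (P1/RW1/US1/PS0)
  lvl1: tbl 0x2B, slot 23 ⇒ 0x2E007 (P1/RW1/US1/PS0)
  ✓ 0x2E3AB  — 2 lookups
#4 VA=0x220984D (r,kernel):
  lvl0: tbl 0x20, slot 17 ⇒ 0x2F007 (P1/RW1/US1/PS0)
  lvl1: tbl 0x2F, slot 9 ⇒ 0x33007 (P1/RW1/US1/PS0)
  ✓ 0x3384D  — 2 lookups

Access #4 PA: 0x3384D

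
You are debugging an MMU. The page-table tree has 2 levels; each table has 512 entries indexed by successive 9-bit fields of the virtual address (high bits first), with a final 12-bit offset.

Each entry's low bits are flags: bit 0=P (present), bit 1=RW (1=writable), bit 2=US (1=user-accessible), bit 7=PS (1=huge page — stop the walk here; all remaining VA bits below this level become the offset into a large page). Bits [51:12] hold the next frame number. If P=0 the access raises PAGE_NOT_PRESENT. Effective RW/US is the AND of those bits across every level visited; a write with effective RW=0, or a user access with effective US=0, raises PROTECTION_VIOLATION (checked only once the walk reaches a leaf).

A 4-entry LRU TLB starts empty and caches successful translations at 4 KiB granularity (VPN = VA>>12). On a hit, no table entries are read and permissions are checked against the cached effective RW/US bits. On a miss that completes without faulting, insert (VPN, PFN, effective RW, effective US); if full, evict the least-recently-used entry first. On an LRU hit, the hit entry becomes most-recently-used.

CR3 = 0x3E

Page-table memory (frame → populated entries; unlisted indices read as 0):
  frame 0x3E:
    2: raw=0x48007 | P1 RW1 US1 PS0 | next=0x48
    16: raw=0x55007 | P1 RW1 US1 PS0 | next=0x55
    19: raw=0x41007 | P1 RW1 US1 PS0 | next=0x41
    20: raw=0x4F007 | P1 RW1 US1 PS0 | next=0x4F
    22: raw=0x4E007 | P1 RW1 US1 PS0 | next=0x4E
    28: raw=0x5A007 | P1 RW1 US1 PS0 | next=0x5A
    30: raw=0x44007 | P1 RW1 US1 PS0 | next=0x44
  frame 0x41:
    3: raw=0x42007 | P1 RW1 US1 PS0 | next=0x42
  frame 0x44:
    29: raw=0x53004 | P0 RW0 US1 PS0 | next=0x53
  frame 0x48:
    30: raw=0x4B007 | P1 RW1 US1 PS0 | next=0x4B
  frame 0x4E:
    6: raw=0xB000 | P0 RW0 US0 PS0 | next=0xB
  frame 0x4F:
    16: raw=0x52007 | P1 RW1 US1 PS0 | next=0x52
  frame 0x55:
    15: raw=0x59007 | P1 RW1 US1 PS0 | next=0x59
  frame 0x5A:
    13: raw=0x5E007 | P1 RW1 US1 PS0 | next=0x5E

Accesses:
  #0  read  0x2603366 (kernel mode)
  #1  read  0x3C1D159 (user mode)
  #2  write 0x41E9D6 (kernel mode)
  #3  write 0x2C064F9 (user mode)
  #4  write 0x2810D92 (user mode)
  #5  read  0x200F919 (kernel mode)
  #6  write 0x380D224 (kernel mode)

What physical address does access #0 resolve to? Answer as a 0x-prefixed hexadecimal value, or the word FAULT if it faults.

Walk each access:
#0 VA=0x2603366 (r,kernel):
  lvl0: tbl 0x3E, slot 19 ⇒ 0x41007 (P1/RW1/US1/PS0)
  lvl1: tbl 0x41, slot 3 ⇒ 0x42007 (P1/RW1/US1/PS0)
  → PA=0x42366  (2 entries read)
#1 VA=0x3C1D159 (r,user):
  lvl0: tbl 0x3E, slot 30 ⇒ 0x44007 (P1/RW1/US1/PS0)
  lvl1: tbl 0x44, slot 29 ⇒ 0x53004 (P0/RW0/US1/PS0)
  ✗ PAGE_NOT_PRESENT  [2 reads]
#2 VA=0x41E9D6 (w,kernel):
  lvl0: tbl 0x3E, slot 2 ⇒ 0x48007 (P1/RW1/US1/PS0)
  lvl1: tbl 0x48, slot 30 ⇒ 0x4B007 (P1/RW1/US1/PS0)
  → PA=0x4B9D6  (2 entries read)
#3 VA=0x2C064F9 (w,user):
  lvl0: tbl 0x3E, slot 22 ⇒ 0x4E007 (P1/RW1/US1/PS0)
  lvl1: tbl 0x4E, slot 6 ⇒ 0xB000 (P0/RW0/US0/PS0)
  ✗ PAGE_NOT_PRESENT  [2 reads]
#4 VA=0x2810D92 (w,user):
  lvl0: tbl 0x3E, slot 20 ⇒ 0x4F007 (P1/RW1/US1/PS0)
  lvl1: tbl 0x4F, slot 16 ⇒ 0x52007 (P1/RW1/US1/PS0)
  → PA=0x52D92  (2 entries read)
#5 VA=0x200F919 (r,kernel):
  lvl0: tbl 0x3E, slot 16 ⇒ 0x55007 (P1/RW1/US1/PS0)
  lvl1: tbl 0x55, slot 15 ⇒ 0x59007 (P1/RW1/US1/PS0)
  → PA=0x59919  (2 entries read)
#6 VA=0x380D224 (w,kernel):
  lvl0: tbl 0x3E, slot 28 ⇒ 0x5A007 (P1/RW1/US1/PS0)
  lvl1: tbl 0x5A, slot 13 ⇒ 0x5E007 (P1/RW1/US1/PS0)
  → PA=0x5E224  (2 entries read)

Access #0 PA: 0x42366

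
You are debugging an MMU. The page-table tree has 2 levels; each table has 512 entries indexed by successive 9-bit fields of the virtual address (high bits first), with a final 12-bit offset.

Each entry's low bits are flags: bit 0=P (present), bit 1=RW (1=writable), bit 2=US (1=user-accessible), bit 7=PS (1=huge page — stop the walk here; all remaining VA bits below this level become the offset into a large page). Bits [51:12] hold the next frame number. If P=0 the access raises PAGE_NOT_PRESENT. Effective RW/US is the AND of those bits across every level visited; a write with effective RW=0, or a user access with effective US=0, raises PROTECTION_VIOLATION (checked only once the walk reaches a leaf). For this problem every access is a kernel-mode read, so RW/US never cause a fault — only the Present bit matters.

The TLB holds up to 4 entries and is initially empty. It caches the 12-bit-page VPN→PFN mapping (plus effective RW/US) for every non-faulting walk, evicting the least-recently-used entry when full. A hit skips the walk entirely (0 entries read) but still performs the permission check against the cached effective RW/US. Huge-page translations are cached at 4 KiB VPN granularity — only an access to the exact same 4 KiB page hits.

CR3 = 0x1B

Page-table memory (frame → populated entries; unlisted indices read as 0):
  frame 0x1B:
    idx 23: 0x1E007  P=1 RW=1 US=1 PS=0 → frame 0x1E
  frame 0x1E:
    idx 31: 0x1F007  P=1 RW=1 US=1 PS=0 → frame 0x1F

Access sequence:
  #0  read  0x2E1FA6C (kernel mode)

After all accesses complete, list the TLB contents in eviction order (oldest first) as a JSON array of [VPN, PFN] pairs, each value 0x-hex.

Per-access translation:
#0 VA=0x2E1FA6C (r,kernel):
  L0 @0x1B[23] → 0x1E007  P=1,RW=1,US=1,PS=0
  L1 @0x1E[31] → 0x1F007  P=1,RW=1,US=1,PS=0
  ⇒ phys 0x1FA6C  [2 reads]

TLB: [["0x2E1F", "0x1F"]]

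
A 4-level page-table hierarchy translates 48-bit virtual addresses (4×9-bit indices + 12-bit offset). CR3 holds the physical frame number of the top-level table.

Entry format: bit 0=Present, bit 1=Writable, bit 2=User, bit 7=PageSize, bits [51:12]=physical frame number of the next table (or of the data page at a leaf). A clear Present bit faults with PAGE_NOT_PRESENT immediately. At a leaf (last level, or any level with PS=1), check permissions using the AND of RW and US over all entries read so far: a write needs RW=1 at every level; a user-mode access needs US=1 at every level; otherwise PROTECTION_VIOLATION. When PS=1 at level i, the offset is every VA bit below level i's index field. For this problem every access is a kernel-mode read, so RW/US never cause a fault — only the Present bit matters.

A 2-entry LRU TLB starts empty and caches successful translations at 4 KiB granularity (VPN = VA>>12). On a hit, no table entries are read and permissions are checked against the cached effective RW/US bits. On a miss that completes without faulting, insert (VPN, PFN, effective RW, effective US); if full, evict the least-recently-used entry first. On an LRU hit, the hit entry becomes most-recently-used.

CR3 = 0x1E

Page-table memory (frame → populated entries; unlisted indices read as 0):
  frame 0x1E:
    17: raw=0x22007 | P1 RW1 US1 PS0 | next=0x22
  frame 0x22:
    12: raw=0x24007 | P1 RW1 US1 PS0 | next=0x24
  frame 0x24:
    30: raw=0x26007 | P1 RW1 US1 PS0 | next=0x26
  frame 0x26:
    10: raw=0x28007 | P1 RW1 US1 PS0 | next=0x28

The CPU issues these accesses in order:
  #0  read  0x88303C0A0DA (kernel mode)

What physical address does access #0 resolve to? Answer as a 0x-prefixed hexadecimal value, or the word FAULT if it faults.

Trace:
#0 VA=0x88303C0A0DA (r,kernel):
  L0 @0x1E[17] → 0x22007  P=1,RW=1,US=1,PS=0
  L1 @0x22[12] → 0x24007  P=1,RW=1,US=1,PS=0
  L2 @0x24[30] → 0x26007  P=1,RW=1,US=1,PS=0
  L3 @0x26[10] → 0x28007  P=1,RW=1,US=1,PS=0
  → PA=0x280DA  (4 entries read)

Access #0 PA: 0x280DA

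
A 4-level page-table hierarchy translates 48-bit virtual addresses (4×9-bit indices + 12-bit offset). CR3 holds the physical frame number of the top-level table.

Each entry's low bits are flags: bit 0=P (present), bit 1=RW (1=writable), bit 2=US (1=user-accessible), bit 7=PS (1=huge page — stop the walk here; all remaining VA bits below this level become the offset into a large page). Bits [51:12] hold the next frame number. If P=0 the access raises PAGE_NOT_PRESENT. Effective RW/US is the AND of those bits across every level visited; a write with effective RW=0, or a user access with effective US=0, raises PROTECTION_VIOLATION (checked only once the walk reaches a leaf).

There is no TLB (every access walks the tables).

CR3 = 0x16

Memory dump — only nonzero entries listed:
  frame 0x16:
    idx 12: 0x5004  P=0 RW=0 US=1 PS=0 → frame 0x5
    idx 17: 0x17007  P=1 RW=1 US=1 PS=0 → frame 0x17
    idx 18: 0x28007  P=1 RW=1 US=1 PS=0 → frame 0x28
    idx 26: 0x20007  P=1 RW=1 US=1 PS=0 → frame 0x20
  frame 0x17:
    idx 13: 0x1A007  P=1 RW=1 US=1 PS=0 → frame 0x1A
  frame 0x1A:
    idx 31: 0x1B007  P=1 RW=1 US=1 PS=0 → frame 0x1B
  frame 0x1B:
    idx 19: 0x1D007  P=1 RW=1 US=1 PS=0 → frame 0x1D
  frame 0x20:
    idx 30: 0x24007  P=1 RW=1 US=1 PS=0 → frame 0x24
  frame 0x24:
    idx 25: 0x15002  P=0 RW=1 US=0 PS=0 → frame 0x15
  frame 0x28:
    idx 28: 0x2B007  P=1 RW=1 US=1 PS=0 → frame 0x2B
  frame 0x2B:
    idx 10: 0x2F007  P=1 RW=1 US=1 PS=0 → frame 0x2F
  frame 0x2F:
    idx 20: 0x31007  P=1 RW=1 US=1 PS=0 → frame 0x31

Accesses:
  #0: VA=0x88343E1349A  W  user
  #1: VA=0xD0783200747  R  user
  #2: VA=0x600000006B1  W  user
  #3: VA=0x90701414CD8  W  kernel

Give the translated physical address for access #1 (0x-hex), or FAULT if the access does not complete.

Per-access translation:
#0 VA=0x88343E1349A (w,user):
  L0 @0x16[17] → 0x17007  P=1,RW=1,US=1,PS=0
  L1 @0x17[13] → 0x1A007  P=1,RW=1,US=1,PS=0
  L2 @0x1A[31] → 0x1B007  P=1,RW=1,US=1,PS=0
  L3 @0x1B[19] → 0x1D007  P=1,RW=1,US=1,PS=0
  ✓ 0x1D49A  — 4 lookups
#1 VA=0xD0783200747 (r,user):
  L0 @0x16[26] → 0x20007  P=1,RW=1,US=1,PS=0
  L1 @0x20[30] → 0x24007  P=1,RW=1,US=1,PS=0
  L2 @0x24[25] → 0x15002  P=0,RW=1,US=0,PS=0
  ⇒ fault: PAGE_NOT_PRESENT  — 3 lookups
#2 VA=0x600000006B1 (w,user):
  L0 @0x16[12] → 0x5004  P=0,RW=0,US=1,PS=0
  ⇒ fault: PAGE_NOT_PRESENT  — 1 lookups
#3 VA=0x90701414CD8 (w,kernel):
  L0 @0x16[18] → 0x28007  P=1,RW=1,US=1,PS=0
  L1 @0x28[28] → 0x2B007  P=1,RW=1,US=1,PS=0
  L2 @0x2B[10] → 0x2F007  P=1,RW=1,US=1,PS=0
  L3 @0x2F[20] → 0x31007  P=1,RW=1,US=1,PS=0
  ✓ 0x31CD8  — 4 lookups

Access #1 PA: FAULT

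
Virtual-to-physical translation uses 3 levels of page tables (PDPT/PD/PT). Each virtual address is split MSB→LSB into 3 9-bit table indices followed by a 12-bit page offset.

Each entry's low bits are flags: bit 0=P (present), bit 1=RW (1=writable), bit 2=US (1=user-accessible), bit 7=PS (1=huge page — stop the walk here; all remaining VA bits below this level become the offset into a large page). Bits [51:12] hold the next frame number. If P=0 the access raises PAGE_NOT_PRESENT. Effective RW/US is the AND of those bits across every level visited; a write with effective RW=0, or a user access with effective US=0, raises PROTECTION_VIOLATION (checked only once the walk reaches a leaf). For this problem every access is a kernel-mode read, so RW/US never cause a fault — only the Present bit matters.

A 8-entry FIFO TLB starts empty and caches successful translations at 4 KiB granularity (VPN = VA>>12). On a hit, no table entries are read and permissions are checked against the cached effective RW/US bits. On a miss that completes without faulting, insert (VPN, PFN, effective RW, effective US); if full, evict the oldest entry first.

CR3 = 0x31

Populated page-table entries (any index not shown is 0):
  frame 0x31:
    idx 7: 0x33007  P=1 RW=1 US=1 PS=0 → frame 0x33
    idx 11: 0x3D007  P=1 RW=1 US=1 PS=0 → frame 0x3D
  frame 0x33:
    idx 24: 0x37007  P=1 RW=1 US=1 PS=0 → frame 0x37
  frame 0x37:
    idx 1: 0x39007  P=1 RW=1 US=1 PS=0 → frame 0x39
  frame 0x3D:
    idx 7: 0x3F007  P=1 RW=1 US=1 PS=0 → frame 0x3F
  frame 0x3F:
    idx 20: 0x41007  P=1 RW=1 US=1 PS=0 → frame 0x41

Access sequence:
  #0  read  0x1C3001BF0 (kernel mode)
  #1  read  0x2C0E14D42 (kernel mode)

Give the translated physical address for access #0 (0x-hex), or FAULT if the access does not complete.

Per-access translation:
#0 VA=0x1C3001BF0 (r,kernel):
  [0] read 0x31 idx=7: raw=0x33007 flags P=1 W=1 U=1 S=0
  [1] read 0x33 idx=24: raw=0x37007 flags P=1 W=1 U=1 S=0
  [2] read 0x37 idx=1: raw=0x39007 flags P=1 W=1 U=1 S=0
  → PA=0x39BF0  (3 entries read)
#1 VA=0x2C0E14D42 (r,kernel):
  [0] read 0x31 idx=11: raw=0x3D007 flags P=1 W=1 U=1 S=0
  [1] read 0x3D idx=7: raw=0x3F007 flags P=1 W=1 U=1 S=0
  [2] read 0x3F idx=20: raw=0x41007 flags P=1 W=1 U=1 S=0
  → PA=0x41D42  (3 entries read)

Access #0 PA: 0x39BF0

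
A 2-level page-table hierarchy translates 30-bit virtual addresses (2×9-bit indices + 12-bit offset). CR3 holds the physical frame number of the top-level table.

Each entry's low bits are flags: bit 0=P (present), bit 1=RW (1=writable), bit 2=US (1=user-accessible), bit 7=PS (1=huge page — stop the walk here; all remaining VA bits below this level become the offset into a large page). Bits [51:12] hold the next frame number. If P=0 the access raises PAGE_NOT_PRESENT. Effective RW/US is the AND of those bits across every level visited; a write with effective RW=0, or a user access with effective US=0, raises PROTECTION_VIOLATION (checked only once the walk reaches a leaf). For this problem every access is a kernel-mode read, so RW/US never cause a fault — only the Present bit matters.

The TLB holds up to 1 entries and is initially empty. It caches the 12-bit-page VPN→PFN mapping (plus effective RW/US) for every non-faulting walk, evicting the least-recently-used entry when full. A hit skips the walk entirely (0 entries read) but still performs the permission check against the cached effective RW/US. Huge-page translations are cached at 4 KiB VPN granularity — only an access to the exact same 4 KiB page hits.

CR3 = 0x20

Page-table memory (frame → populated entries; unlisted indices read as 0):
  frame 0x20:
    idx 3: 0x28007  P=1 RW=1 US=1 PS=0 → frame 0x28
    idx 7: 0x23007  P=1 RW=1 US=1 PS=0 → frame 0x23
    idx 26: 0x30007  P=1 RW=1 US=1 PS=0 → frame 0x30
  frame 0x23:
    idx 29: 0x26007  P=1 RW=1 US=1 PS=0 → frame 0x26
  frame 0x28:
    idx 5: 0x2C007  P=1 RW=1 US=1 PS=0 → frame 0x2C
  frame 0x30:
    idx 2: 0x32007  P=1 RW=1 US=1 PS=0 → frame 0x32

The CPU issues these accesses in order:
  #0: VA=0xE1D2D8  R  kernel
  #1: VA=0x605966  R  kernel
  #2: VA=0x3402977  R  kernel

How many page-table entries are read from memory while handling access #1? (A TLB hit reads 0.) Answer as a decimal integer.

Trace:
#0 VA=0xE1D2D8 (r,kernel):
  [0] read 0x20 idx=7: raw=0x23007 flags P=1 W=1 U=1 S=0
  [1] read 0x23 idx=29: raw=0x26007 flags P=1 W=1 U=1 S=0
  → PA=0x262D8  (2 entries read)
#1 VA=0x605966 (r,kernel):
  [0] read 0x20 idx=3: raw=0x28007 flags P=1 W=1 U=1 S=0
  [1] read 0x28 idx=5: raw=0x2C007 flags P=1 W=1 U=1 S=0
  → PA=0x2C966  (2 entries read)
#2 VA=0x3402977 (r,kernel):
  [0] read 0x20 idx=26: raw=0x30007 flags P=1 W=1 U=1 S=0
  [1] read 0x30 idx=2: raw=0x32007 flags P=1 W=1 U=1 S=0
  → PA=0x32977  (2 entries read)

Entries read for #1: 2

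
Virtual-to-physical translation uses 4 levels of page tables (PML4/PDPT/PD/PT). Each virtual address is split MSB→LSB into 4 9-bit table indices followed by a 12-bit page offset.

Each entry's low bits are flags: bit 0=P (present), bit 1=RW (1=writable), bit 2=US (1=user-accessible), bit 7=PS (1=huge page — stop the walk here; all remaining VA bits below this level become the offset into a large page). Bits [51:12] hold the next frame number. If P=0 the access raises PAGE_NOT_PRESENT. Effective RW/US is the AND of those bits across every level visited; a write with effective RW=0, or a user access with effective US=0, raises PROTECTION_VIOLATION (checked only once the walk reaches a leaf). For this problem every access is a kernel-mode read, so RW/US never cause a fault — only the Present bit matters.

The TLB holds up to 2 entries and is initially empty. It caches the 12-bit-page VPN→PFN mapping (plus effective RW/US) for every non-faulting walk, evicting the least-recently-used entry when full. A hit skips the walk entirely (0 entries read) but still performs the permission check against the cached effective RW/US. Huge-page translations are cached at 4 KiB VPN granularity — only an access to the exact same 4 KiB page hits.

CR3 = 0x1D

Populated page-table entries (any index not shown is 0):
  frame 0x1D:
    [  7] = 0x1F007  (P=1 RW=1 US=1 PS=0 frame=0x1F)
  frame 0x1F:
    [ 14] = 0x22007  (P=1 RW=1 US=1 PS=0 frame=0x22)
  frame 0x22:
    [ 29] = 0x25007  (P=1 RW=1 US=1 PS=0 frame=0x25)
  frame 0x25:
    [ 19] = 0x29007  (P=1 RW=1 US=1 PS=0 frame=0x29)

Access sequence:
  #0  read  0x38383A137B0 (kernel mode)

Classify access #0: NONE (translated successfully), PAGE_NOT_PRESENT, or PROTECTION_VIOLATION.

Per-access translation:
#0 VA=0x38383A137B0 (r,kernel):
  L0: frame=0x1D idx=7 entry=0x1F007 [P=1 RW=1 US=1 PS=0]
  L1: frame=0x1F idx=14 entry=0x22007 [P=1 RW=1 US=1 PS=0]
  L2: frame=0x22 idx=29 entry=0x25007 [P=1 RW=1 US=1 PS=0]
  L3: frame=0x25 idx=19 entry=0x29007 [P=1 RW=1 US=1 PS=0]
  ✓ 0x297B0  — 4 lookups

Access #0 fault: NONE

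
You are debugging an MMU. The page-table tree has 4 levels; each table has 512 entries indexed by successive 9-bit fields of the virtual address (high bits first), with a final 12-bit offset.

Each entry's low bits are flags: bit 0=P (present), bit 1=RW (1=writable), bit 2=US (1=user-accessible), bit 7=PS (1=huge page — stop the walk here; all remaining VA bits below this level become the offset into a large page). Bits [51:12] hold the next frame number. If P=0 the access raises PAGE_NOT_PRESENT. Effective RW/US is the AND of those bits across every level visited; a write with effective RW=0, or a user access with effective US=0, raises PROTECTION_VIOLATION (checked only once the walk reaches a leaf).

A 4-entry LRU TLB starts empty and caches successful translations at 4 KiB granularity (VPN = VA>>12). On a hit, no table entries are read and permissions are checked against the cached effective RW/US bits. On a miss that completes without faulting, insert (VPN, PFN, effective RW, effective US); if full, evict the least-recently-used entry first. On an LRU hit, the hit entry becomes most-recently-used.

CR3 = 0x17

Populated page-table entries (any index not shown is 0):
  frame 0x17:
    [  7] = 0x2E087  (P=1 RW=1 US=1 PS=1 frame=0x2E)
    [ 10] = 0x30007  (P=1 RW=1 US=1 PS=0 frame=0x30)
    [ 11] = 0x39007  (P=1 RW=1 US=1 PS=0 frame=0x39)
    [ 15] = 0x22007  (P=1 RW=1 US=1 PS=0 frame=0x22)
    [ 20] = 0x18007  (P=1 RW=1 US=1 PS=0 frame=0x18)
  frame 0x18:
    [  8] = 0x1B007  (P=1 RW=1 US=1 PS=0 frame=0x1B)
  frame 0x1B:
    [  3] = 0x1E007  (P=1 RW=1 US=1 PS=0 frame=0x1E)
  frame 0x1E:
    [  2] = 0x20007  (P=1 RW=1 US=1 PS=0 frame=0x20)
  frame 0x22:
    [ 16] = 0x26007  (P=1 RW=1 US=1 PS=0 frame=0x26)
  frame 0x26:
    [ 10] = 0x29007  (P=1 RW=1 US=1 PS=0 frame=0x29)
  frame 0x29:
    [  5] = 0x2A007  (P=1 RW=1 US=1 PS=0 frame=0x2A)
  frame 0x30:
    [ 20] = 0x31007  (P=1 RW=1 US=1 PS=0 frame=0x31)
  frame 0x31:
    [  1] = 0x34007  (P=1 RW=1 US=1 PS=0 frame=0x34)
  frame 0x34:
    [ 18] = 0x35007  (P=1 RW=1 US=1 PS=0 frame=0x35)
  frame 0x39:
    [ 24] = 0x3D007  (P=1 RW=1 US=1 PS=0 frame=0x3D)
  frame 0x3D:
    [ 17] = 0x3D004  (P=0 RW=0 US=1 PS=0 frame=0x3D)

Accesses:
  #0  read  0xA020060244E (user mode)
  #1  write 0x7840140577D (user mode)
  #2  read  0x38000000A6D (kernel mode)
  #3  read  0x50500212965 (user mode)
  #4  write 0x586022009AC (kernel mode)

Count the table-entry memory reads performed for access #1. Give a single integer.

Per-access translation:
#0 VA=0xA020060244E (r,user):
  lvl0: tbl 0x17, slot 20 ⇒ 0x18007 (P1/RW1/US1/PS0)
  lvl1: tbl 0x18, slot 8 ⇒ 0x1B007 (P1/RW1/US1/PS0)
  lvl2: tbl 0x1B, slot 3 ⇒ 0x1E007 (P1/RW1/US1/PS0)
  lvl3: tbl 0x1E, slot 2 ⇒ 0x20007 (P1/RW1/US1/PS0)
  ✓ 0x2044E  — 4 lookups
#1 VA=0x7840140577D (w,user):
  lvl0: tbl 0x17, slot 15 ⇒ 0x22007 (P1/RW1/US1/PS0)
  lvl1: tbl 0x22, slot 16 ⇒ 0x26007 (P1/RW1/US1/PS0)
  lvl2: tbl 0x26, slot 10 ⇒ 0x29007 (P1/RW1/US1/PS0)
  lvl3: tbl 0x29, slot 5 ⇒ 0x2A007 (P1/RW1/US1/PS0)
  ✓ 0x2A77D  — 4 lookups
#2 VA=0x38000000A6D (r,kernel):
  lvl0: tbl 0x17, slot 7 ⇒ 0x2E087 (P1/RW1/US1/PS1)
  ✓ 0x2EA6D (huge @L0)  — 1 lookups
#3 VA=0x50500212965 (r,user):
  lvl0: tbl 0x17, slot 10 ⇒ 0x30007 (P1/RW1/US1/PS0)
  lvl1: tbl 0x30, slot 20 ⇒ 0x31007 (P1/RW1/US1/PS0)
  lvl2: tbl 0x31, slot 1 ⇒ 0x34007 (P1/RW1/US1/PS0)
  lvl3: tbl 0x34, slot 18 ⇒ 0x35007 (P1/RW1/US1/PS0)
  ✓ 0x35965  — 4 lookups
#4 VA=0x586022009AC (w,kernel):
  lvl0: tbl 0x17, slot 11 ⇒ 0x39007 (P1/RW1/US1/PS0)
  lvl1: tbl 0x39, slot 24 ⇒ 0x3D007 (P1/RW1/US1/PS0)
  lvl2: tbl 0x3D, slot 17 ⇒ 0x3D004 (P0/RW0/US1/PS0)
  ✗ PAGE_NOT_PRESENT  [3 reads]

Entries read for #1: 4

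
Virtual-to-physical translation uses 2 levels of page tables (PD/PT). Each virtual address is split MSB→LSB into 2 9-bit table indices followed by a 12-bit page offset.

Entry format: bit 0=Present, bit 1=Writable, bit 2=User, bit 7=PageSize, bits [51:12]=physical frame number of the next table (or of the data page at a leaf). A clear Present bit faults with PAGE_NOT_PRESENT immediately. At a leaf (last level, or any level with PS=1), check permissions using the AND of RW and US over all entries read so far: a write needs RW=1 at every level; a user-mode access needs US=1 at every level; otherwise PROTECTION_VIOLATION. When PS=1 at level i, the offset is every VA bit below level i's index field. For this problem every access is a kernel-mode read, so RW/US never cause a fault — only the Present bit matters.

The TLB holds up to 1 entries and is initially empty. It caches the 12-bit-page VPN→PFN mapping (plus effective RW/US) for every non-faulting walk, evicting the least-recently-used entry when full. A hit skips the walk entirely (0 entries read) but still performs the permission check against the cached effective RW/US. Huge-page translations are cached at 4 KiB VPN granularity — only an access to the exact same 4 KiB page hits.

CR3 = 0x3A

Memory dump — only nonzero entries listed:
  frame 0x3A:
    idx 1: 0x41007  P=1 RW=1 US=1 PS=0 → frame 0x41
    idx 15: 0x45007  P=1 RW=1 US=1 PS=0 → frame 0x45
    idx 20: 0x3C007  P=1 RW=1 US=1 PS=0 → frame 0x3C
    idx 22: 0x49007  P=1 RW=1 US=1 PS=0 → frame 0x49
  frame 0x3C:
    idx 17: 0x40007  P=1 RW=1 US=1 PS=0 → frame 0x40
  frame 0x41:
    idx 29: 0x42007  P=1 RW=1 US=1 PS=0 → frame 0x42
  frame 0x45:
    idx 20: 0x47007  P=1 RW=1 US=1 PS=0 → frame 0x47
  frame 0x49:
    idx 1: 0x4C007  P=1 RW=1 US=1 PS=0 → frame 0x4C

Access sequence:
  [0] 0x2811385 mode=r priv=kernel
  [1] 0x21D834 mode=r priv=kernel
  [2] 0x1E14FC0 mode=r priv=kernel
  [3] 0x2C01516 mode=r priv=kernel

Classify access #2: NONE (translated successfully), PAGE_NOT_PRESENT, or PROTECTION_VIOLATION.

Walk each access:
#0 VA=0x2811385 (r,kernel):
  L0: frame=0x3A idx=20 entry=0x3C007 [P=1 RW=1 US=1 PS=0]
  L1: frame=0x3C idx=17 entry=0x40007 [P=1 RW=1 US=1 PS=0]
  ✓ 0x40385  — 2 lookups
#1 VA=0x21D834 (r,kernel):
  L0: frame=0x3A idx=1 entry=0x41007 [P=1 RW=1 US=1 PS=0]
  L1: frame=0x41 idx=29 entry=0x42007 [P=1 RW=1 US=1 PS=0]
  ✓ 0x42834  — 2 lookups
#2 VA=0x1E14FC0 (r,kernel):
  L0: frame=0x3A idx=15 entry=0x45007 [P=1 RW=1 US=1 PS=0]
  L1: frame=0x45 idx=20 entry=0x47007 [P=1 RW=1 US=1 PS=0]
  ✓ 0x47FC0  — 2 lookups
#3 VA=0x2C01516 (r,kernel):
  L0: frame=0x3A idx=22 entry=0x49007 [P=1 RW=1 US=1 PS=0]
  L1: frame=0x49 idx=1 entry=0x4C007 [P=1 RW=1 US=1 PS=0]
  ✓ 0x4C516  — 2 lookups

Access #2 fault: NONE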